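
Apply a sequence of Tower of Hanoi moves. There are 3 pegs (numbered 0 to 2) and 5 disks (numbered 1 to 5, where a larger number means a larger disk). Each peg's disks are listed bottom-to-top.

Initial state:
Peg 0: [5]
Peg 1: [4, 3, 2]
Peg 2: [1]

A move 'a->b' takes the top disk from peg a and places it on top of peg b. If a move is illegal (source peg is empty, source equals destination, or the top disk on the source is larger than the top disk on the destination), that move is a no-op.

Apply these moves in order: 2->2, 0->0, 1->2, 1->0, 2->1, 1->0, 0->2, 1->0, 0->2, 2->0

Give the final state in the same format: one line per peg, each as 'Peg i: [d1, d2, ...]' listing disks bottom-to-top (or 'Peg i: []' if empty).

After move 1 (2->2):
Peg 0: [5]
Peg 1: [4, 3, 2]
Peg 2: [1]

After move 2 (0->0):
Peg 0: [5]
Peg 1: [4, 3, 2]
Peg 2: [1]

After move 3 (1->2):
Peg 0: [5]
Peg 1: [4, 3, 2]
Peg 2: [1]

After move 4 (1->0):
Peg 0: [5, 2]
Peg 1: [4, 3]
Peg 2: [1]

After move 5 (2->1):
Peg 0: [5, 2]
Peg 1: [4, 3, 1]
Peg 2: []

After move 6 (1->0):
Peg 0: [5, 2, 1]
Peg 1: [4, 3]
Peg 2: []

After move 7 (0->2):
Peg 0: [5, 2]
Peg 1: [4, 3]
Peg 2: [1]

After move 8 (1->0):
Peg 0: [5, 2]
Peg 1: [4, 3]
Peg 2: [1]

After move 9 (0->2):
Peg 0: [5, 2]
Peg 1: [4, 3]
Peg 2: [1]

After move 10 (2->0):
Peg 0: [5, 2, 1]
Peg 1: [4, 3]
Peg 2: []

Answer: Peg 0: [5, 2, 1]
Peg 1: [4, 3]
Peg 2: []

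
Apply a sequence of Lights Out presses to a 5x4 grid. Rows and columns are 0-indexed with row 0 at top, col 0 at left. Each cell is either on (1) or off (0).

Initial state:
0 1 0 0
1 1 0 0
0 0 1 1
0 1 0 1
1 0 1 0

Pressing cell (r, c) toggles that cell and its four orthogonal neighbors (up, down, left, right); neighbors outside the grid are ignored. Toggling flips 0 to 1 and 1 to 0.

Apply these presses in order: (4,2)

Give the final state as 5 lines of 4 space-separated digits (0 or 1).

Answer: 0 1 0 0
1 1 0 0
0 0 1 1
0 1 1 1
1 1 0 1

Derivation:
After press 1 at (4,2):
0 1 0 0
1 1 0 0
0 0 1 1
0 1 1 1
1 1 0 1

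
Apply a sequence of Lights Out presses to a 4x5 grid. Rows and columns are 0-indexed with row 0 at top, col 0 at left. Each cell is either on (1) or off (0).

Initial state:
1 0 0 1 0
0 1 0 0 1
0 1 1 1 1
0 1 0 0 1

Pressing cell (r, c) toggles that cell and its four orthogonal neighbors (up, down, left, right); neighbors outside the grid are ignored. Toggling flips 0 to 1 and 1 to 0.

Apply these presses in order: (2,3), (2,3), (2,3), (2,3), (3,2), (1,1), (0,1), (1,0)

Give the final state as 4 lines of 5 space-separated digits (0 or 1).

Answer: 1 0 1 1 0
0 0 1 0 1
1 0 0 1 1
0 0 1 1 1

Derivation:
After press 1 at (2,3):
1 0 0 1 0
0 1 0 1 1
0 1 0 0 0
0 1 0 1 1

After press 2 at (2,3):
1 0 0 1 0
0 1 0 0 1
0 1 1 1 1
0 1 0 0 1

After press 3 at (2,3):
1 0 0 1 0
0 1 0 1 1
0 1 0 0 0
0 1 0 1 1

After press 4 at (2,3):
1 0 0 1 0
0 1 0 0 1
0 1 1 1 1
0 1 0 0 1

After press 5 at (3,2):
1 0 0 1 0
0 1 0 0 1
0 1 0 1 1
0 0 1 1 1

After press 6 at (1,1):
1 1 0 1 0
1 0 1 0 1
0 0 0 1 1
0 0 1 1 1

After press 7 at (0,1):
0 0 1 1 0
1 1 1 0 1
0 0 0 1 1
0 0 1 1 1

After press 8 at (1,0):
1 0 1 1 0
0 0 1 0 1
1 0 0 1 1
0 0 1 1 1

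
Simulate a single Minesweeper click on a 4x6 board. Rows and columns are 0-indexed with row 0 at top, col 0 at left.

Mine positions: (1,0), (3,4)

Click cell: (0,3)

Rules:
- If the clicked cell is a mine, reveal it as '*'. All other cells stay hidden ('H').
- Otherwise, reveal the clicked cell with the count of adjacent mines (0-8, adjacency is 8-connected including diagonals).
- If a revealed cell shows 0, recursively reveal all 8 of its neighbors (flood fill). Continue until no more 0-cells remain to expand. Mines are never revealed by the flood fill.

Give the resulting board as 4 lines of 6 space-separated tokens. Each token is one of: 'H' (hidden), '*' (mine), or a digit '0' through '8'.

H 1 0 0 0 0
H 1 0 0 0 0
1 1 0 1 1 1
0 0 0 1 H H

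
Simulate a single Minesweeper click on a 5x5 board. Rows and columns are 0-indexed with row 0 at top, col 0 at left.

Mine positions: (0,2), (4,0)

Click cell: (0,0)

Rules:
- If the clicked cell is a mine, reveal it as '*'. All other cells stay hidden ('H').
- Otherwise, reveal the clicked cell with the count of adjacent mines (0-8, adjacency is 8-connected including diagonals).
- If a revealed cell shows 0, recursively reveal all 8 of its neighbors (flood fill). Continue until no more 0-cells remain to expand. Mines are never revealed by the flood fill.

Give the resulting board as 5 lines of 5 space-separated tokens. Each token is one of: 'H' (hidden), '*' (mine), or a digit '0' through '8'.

0 1 H 1 0
0 1 1 1 0
0 0 0 0 0
1 1 0 0 0
H 1 0 0 0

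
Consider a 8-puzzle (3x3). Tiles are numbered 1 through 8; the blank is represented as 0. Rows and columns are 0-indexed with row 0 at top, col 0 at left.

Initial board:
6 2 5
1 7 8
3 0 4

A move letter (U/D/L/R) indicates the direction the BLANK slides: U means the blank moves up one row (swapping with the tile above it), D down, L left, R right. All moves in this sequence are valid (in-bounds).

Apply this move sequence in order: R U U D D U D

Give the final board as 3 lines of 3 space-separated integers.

Answer: 6 2 5
1 7 8
3 4 0

Derivation:
After move 1 (R):
6 2 5
1 7 8
3 4 0

After move 2 (U):
6 2 5
1 7 0
3 4 8

After move 3 (U):
6 2 0
1 7 5
3 4 8

After move 4 (D):
6 2 5
1 7 0
3 4 8

After move 5 (D):
6 2 5
1 7 8
3 4 0

After move 6 (U):
6 2 5
1 7 0
3 4 8

After move 7 (D):
6 2 5
1 7 8
3 4 0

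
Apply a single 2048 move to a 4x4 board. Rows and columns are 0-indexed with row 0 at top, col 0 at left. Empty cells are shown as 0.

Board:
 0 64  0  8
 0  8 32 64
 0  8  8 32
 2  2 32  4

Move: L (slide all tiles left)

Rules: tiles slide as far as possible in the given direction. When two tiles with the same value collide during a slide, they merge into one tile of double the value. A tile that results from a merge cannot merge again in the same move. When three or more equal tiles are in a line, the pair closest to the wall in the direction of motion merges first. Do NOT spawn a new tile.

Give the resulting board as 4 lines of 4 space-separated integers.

Answer: 64  8  0  0
 8 32 64  0
16 32  0  0
 4 32  4  0

Derivation:
Slide left:
row 0: [0, 64, 0, 8] -> [64, 8, 0, 0]
row 1: [0, 8, 32, 64] -> [8, 32, 64, 0]
row 2: [0, 8, 8, 32] -> [16, 32, 0, 0]
row 3: [2, 2, 32, 4] -> [4, 32, 4, 0]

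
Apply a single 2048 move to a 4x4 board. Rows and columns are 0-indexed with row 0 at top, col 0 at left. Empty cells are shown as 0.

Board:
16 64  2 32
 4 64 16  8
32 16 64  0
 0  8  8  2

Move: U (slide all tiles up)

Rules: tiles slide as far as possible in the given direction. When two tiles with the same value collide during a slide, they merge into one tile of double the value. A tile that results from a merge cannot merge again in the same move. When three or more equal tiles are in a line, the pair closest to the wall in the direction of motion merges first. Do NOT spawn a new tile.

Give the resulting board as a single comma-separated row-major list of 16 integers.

Slide up:
col 0: [16, 4, 32, 0] -> [16, 4, 32, 0]
col 1: [64, 64, 16, 8] -> [128, 16, 8, 0]
col 2: [2, 16, 64, 8] -> [2, 16, 64, 8]
col 3: [32, 8, 0, 2] -> [32, 8, 2, 0]

Answer: 16, 128, 2, 32, 4, 16, 16, 8, 32, 8, 64, 2, 0, 0, 8, 0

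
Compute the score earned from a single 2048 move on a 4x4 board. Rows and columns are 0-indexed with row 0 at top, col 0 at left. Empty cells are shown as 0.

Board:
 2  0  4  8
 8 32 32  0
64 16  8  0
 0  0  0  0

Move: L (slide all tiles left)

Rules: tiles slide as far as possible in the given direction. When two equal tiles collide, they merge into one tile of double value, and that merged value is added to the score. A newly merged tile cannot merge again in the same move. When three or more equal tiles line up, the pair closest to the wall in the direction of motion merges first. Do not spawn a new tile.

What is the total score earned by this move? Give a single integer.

Slide left:
row 0: [2, 0, 4, 8] -> [2, 4, 8, 0]  score +0 (running 0)
row 1: [8, 32, 32, 0] -> [8, 64, 0, 0]  score +64 (running 64)
row 2: [64, 16, 8, 0] -> [64, 16, 8, 0]  score +0 (running 64)
row 3: [0, 0, 0, 0] -> [0, 0, 0, 0]  score +0 (running 64)
Board after move:
 2  4  8  0
 8 64  0  0
64 16  8  0
 0  0  0  0

Answer: 64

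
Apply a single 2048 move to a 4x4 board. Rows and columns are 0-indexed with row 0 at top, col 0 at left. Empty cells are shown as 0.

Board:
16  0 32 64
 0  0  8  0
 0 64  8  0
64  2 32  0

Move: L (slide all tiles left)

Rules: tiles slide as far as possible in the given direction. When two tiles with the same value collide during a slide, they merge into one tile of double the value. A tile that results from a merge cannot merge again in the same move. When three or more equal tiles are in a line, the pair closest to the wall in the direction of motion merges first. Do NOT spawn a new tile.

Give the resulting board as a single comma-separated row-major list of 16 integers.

Slide left:
row 0: [16, 0, 32, 64] -> [16, 32, 64, 0]
row 1: [0, 0, 8, 0] -> [8, 0, 0, 0]
row 2: [0, 64, 8, 0] -> [64, 8, 0, 0]
row 3: [64, 2, 32, 0] -> [64, 2, 32, 0]

Answer: 16, 32, 64, 0, 8, 0, 0, 0, 64, 8, 0, 0, 64, 2, 32, 0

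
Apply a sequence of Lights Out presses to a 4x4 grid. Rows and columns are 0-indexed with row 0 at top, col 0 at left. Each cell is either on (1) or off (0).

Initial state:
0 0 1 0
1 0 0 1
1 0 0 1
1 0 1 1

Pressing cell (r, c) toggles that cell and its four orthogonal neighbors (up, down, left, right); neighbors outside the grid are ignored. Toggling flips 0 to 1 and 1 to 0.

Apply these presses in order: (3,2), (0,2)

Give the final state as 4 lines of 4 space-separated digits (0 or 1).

After press 1 at (3,2):
0 0 1 0
1 0 0 1
1 0 1 1
1 1 0 0

After press 2 at (0,2):
0 1 0 1
1 0 1 1
1 0 1 1
1 1 0 0

Answer: 0 1 0 1
1 0 1 1
1 0 1 1
1 1 0 0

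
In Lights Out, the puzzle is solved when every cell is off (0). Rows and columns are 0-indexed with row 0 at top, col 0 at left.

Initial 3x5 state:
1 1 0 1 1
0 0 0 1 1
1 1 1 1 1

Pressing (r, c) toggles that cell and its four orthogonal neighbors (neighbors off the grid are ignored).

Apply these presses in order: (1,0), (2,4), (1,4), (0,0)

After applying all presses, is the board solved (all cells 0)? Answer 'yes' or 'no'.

Answer: no

Derivation:
After press 1 at (1,0):
0 1 0 1 1
1 1 0 1 1
0 1 1 1 1

After press 2 at (2,4):
0 1 0 1 1
1 1 0 1 0
0 1 1 0 0

After press 3 at (1,4):
0 1 0 1 0
1 1 0 0 1
0 1 1 0 1

After press 4 at (0,0):
1 0 0 1 0
0 1 0 0 1
0 1 1 0 1

Lights still on: 7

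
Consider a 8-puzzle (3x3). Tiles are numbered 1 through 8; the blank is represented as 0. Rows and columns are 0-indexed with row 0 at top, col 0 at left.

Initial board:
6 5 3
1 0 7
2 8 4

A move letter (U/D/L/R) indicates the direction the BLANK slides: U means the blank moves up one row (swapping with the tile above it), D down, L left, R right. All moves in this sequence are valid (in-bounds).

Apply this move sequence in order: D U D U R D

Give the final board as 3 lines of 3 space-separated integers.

After move 1 (D):
6 5 3
1 8 7
2 0 4

After move 2 (U):
6 5 3
1 0 7
2 8 4

After move 3 (D):
6 5 3
1 8 7
2 0 4

After move 4 (U):
6 5 3
1 0 7
2 8 4

After move 5 (R):
6 5 3
1 7 0
2 8 4

After move 6 (D):
6 5 3
1 7 4
2 8 0

Answer: 6 5 3
1 7 4
2 8 0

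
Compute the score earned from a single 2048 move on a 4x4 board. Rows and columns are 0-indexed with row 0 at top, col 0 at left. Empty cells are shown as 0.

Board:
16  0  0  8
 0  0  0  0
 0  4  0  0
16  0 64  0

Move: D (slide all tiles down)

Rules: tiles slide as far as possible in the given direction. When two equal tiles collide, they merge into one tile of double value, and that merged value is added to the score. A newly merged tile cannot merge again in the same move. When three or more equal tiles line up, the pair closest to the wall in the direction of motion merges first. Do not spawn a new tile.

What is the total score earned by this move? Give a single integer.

Answer: 32

Derivation:
Slide down:
col 0: [16, 0, 0, 16] -> [0, 0, 0, 32]  score +32 (running 32)
col 1: [0, 0, 4, 0] -> [0, 0, 0, 4]  score +0 (running 32)
col 2: [0, 0, 0, 64] -> [0, 0, 0, 64]  score +0 (running 32)
col 3: [8, 0, 0, 0] -> [0, 0, 0, 8]  score +0 (running 32)
Board after move:
 0  0  0  0
 0  0  0  0
 0  0  0  0
32  4 64  8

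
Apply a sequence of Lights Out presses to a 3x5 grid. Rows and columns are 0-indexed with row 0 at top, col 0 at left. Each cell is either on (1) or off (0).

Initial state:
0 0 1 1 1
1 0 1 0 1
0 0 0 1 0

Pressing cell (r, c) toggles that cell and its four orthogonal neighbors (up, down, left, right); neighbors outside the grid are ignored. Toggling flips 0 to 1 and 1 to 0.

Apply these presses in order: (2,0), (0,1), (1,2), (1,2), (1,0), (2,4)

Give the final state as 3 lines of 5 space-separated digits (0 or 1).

Answer: 0 1 0 1 1
1 0 1 0 0
0 1 0 0 1

Derivation:
After press 1 at (2,0):
0 0 1 1 1
0 0 1 0 1
1 1 0 1 0

After press 2 at (0,1):
1 1 0 1 1
0 1 1 0 1
1 1 0 1 0

After press 3 at (1,2):
1 1 1 1 1
0 0 0 1 1
1 1 1 1 0

After press 4 at (1,2):
1 1 0 1 1
0 1 1 0 1
1 1 0 1 0

After press 5 at (1,0):
0 1 0 1 1
1 0 1 0 1
0 1 0 1 0

After press 6 at (2,4):
0 1 0 1 1
1 0 1 0 0
0 1 0 0 1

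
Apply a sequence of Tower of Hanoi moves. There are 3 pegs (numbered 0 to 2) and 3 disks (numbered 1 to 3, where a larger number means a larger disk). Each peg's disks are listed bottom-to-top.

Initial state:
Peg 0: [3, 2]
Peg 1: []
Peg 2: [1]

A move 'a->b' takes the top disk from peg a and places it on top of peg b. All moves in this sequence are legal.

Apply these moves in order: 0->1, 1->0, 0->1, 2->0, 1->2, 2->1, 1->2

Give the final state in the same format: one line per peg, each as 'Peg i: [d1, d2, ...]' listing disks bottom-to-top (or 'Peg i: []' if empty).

Answer: Peg 0: [3, 1]
Peg 1: []
Peg 2: [2]

Derivation:
After move 1 (0->1):
Peg 0: [3]
Peg 1: [2]
Peg 2: [1]

After move 2 (1->0):
Peg 0: [3, 2]
Peg 1: []
Peg 2: [1]

After move 3 (0->1):
Peg 0: [3]
Peg 1: [2]
Peg 2: [1]

After move 4 (2->0):
Peg 0: [3, 1]
Peg 1: [2]
Peg 2: []

After move 5 (1->2):
Peg 0: [3, 1]
Peg 1: []
Peg 2: [2]

After move 6 (2->1):
Peg 0: [3, 1]
Peg 1: [2]
Peg 2: []

After move 7 (1->2):
Peg 0: [3, 1]
Peg 1: []
Peg 2: [2]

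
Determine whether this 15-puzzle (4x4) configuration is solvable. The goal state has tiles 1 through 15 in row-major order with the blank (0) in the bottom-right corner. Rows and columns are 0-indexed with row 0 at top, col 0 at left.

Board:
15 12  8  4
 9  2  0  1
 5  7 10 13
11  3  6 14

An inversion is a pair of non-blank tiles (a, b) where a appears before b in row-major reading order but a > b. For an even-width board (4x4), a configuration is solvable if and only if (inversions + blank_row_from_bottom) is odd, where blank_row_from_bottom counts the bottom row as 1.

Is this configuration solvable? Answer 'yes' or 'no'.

Inversions: 52
Blank is in row 1 (0-indexed from top), which is row 3 counting from the bottom (bottom = 1).
52 + 3 = 55, which is odd, so the puzzle is solvable.

Answer: yes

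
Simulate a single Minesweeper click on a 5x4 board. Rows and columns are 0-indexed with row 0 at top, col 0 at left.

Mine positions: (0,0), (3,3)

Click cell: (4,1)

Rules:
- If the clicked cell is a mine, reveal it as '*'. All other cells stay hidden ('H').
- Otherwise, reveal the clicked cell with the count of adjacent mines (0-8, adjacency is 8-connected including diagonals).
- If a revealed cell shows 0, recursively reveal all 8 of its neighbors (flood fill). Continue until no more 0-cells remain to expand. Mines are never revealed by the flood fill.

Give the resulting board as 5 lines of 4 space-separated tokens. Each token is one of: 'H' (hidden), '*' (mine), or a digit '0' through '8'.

H 1 0 0
1 1 0 0
0 0 1 1
0 0 1 H
0 0 1 H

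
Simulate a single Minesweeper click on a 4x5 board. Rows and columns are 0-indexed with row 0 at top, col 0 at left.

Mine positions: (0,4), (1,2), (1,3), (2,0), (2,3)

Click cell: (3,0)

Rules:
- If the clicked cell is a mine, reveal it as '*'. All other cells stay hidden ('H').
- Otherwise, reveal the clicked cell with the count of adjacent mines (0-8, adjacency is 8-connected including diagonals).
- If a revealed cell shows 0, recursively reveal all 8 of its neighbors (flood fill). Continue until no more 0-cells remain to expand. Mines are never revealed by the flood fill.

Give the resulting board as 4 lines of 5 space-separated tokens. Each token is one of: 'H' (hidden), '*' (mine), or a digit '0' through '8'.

H H H H H
H H H H H
H H H H H
1 H H H H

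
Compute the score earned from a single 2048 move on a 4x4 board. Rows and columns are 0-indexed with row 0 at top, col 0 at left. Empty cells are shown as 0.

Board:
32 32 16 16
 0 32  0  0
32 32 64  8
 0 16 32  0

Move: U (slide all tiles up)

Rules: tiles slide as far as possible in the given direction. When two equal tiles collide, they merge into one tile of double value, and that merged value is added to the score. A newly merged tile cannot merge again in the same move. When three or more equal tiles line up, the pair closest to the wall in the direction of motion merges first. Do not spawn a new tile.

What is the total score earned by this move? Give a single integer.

Answer: 128

Derivation:
Slide up:
col 0: [32, 0, 32, 0] -> [64, 0, 0, 0]  score +64 (running 64)
col 1: [32, 32, 32, 16] -> [64, 32, 16, 0]  score +64 (running 128)
col 2: [16, 0, 64, 32] -> [16, 64, 32, 0]  score +0 (running 128)
col 3: [16, 0, 8, 0] -> [16, 8, 0, 0]  score +0 (running 128)
Board after move:
64 64 16 16
 0 32 64  8
 0 16 32  0
 0  0  0  0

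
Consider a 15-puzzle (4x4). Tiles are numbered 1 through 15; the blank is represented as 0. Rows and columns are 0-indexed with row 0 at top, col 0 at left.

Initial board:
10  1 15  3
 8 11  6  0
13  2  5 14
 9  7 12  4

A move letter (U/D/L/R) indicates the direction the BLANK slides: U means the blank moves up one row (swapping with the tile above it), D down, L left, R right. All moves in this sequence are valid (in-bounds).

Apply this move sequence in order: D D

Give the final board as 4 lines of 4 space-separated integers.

After move 1 (D):
10  1 15  3
 8 11  6 14
13  2  5  0
 9  7 12  4

After move 2 (D):
10  1 15  3
 8 11  6 14
13  2  5  4
 9  7 12  0

Answer: 10  1 15  3
 8 11  6 14
13  2  5  4
 9  7 12  0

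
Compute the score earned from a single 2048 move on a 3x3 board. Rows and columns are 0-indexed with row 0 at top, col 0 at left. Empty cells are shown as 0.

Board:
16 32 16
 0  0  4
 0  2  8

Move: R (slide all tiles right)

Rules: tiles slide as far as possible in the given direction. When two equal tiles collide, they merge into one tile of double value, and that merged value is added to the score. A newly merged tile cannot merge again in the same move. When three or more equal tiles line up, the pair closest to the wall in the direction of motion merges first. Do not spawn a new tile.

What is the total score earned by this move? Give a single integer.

Answer: 0

Derivation:
Slide right:
row 0: [16, 32, 16] -> [16, 32, 16]  score +0 (running 0)
row 1: [0, 0, 4] -> [0, 0, 4]  score +0 (running 0)
row 2: [0, 2, 8] -> [0, 2, 8]  score +0 (running 0)
Board after move:
16 32 16
 0  0  4
 0  2  8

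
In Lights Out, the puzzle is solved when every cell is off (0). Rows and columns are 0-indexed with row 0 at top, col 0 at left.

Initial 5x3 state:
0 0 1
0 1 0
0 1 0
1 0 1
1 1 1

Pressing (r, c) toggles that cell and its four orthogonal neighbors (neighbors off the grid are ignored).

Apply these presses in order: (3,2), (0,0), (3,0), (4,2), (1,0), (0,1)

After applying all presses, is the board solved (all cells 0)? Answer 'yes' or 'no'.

After press 1 at (3,2):
0 0 1
0 1 0
0 1 1
1 1 0
1 1 0

After press 2 at (0,0):
1 1 1
1 1 0
0 1 1
1 1 0
1 1 0

After press 3 at (3,0):
1 1 1
1 1 0
1 1 1
0 0 0
0 1 0

After press 4 at (4,2):
1 1 1
1 1 0
1 1 1
0 0 1
0 0 1

After press 5 at (1,0):
0 1 1
0 0 0
0 1 1
0 0 1
0 0 1

After press 6 at (0,1):
1 0 0
0 1 0
0 1 1
0 0 1
0 0 1

Lights still on: 6

Answer: no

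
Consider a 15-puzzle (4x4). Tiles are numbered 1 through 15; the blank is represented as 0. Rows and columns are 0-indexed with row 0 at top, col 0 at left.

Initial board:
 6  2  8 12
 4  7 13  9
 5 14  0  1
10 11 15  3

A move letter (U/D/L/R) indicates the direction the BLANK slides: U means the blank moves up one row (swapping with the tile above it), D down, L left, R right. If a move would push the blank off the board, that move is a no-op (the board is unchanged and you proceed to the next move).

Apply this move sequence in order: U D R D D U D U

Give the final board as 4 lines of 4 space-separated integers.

After move 1 (U):
 6  2  8 12
 4  7  0  9
 5 14 13  1
10 11 15  3

After move 2 (D):
 6  2  8 12
 4  7 13  9
 5 14  0  1
10 11 15  3

After move 3 (R):
 6  2  8 12
 4  7 13  9
 5 14  1  0
10 11 15  3

After move 4 (D):
 6  2  8 12
 4  7 13  9
 5 14  1  3
10 11 15  0

After move 5 (D):
 6  2  8 12
 4  7 13  9
 5 14  1  3
10 11 15  0

After move 6 (U):
 6  2  8 12
 4  7 13  9
 5 14  1  0
10 11 15  3

After move 7 (D):
 6  2  8 12
 4  7 13  9
 5 14  1  3
10 11 15  0

After move 8 (U):
 6  2  8 12
 4  7 13  9
 5 14  1  0
10 11 15  3

Answer:  6  2  8 12
 4  7 13  9
 5 14  1  0
10 11 15  3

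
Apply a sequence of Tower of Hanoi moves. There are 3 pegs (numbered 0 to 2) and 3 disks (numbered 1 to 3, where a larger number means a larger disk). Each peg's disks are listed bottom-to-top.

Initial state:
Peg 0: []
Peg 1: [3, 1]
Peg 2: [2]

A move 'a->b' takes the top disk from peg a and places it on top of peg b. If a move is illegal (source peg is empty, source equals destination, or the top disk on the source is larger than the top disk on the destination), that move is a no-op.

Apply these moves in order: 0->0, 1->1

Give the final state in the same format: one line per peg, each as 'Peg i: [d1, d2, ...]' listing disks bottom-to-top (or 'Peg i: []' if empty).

Answer: Peg 0: []
Peg 1: [3, 1]
Peg 2: [2]

Derivation:
After move 1 (0->0):
Peg 0: []
Peg 1: [3, 1]
Peg 2: [2]

After move 2 (1->1):
Peg 0: []
Peg 1: [3, 1]
Peg 2: [2]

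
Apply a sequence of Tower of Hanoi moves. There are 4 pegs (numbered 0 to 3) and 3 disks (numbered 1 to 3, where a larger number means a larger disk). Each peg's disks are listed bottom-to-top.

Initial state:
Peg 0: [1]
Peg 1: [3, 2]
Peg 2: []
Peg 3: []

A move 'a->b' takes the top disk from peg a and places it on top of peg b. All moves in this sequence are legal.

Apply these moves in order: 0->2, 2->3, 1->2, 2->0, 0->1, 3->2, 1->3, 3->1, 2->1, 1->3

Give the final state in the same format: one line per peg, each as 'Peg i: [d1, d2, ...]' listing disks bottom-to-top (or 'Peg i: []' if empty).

After move 1 (0->2):
Peg 0: []
Peg 1: [3, 2]
Peg 2: [1]
Peg 3: []

After move 2 (2->3):
Peg 0: []
Peg 1: [3, 2]
Peg 2: []
Peg 3: [1]

After move 3 (1->2):
Peg 0: []
Peg 1: [3]
Peg 2: [2]
Peg 3: [1]

After move 4 (2->0):
Peg 0: [2]
Peg 1: [3]
Peg 2: []
Peg 3: [1]

After move 5 (0->1):
Peg 0: []
Peg 1: [3, 2]
Peg 2: []
Peg 3: [1]

After move 6 (3->2):
Peg 0: []
Peg 1: [3, 2]
Peg 2: [1]
Peg 3: []

After move 7 (1->3):
Peg 0: []
Peg 1: [3]
Peg 2: [1]
Peg 3: [2]

After move 8 (3->1):
Peg 0: []
Peg 1: [3, 2]
Peg 2: [1]
Peg 3: []

After move 9 (2->1):
Peg 0: []
Peg 1: [3, 2, 1]
Peg 2: []
Peg 3: []

After move 10 (1->3):
Peg 0: []
Peg 1: [3, 2]
Peg 2: []
Peg 3: [1]

Answer: Peg 0: []
Peg 1: [3, 2]
Peg 2: []
Peg 3: [1]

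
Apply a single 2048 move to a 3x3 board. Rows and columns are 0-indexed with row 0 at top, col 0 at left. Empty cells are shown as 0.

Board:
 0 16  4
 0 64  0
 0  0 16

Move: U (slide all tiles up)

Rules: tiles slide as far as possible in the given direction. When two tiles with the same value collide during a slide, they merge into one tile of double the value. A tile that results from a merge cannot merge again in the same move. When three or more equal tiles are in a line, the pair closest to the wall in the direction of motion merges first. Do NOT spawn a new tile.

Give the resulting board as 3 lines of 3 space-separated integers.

Slide up:
col 0: [0, 0, 0] -> [0, 0, 0]
col 1: [16, 64, 0] -> [16, 64, 0]
col 2: [4, 0, 16] -> [4, 16, 0]

Answer:  0 16  4
 0 64 16
 0  0  0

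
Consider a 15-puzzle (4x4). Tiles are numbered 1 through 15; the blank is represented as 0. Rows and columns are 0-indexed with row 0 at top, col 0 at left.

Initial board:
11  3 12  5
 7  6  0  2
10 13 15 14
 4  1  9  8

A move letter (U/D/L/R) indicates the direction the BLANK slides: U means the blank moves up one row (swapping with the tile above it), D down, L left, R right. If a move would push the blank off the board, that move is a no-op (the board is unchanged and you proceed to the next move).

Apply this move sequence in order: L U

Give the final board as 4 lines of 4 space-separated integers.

After move 1 (L):
11  3 12  5
 7  0  6  2
10 13 15 14
 4  1  9  8

After move 2 (U):
11  0 12  5
 7  3  6  2
10 13 15 14
 4  1  9  8

Answer: 11  0 12  5
 7  3  6  2
10 13 15 14
 4  1  9  8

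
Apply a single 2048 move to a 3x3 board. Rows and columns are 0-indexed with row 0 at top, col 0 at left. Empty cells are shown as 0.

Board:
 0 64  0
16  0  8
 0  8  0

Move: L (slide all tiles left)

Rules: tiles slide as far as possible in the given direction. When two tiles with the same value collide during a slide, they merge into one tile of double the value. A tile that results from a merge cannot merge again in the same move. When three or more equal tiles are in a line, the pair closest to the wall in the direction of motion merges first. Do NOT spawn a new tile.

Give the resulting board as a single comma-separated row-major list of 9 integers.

Answer: 64, 0, 0, 16, 8, 0, 8, 0, 0

Derivation:
Slide left:
row 0: [0, 64, 0] -> [64, 0, 0]
row 1: [16, 0, 8] -> [16, 8, 0]
row 2: [0, 8, 0] -> [8, 0, 0]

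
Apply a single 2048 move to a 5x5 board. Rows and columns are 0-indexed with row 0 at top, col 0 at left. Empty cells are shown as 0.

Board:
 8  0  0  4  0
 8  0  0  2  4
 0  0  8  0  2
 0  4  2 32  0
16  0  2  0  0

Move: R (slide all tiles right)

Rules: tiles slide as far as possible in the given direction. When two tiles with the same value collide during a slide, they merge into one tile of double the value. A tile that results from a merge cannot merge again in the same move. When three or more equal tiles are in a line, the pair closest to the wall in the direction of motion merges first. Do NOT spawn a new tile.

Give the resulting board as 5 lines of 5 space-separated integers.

Slide right:
row 0: [8, 0, 0, 4, 0] -> [0, 0, 0, 8, 4]
row 1: [8, 0, 0, 2, 4] -> [0, 0, 8, 2, 4]
row 2: [0, 0, 8, 0, 2] -> [0, 0, 0, 8, 2]
row 3: [0, 4, 2, 32, 0] -> [0, 0, 4, 2, 32]
row 4: [16, 0, 2, 0, 0] -> [0, 0, 0, 16, 2]

Answer:  0  0  0  8  4
 0  0  8  2  4
 0  0  0  8  2
 0  0  4  2 32
 0  0  0 16  2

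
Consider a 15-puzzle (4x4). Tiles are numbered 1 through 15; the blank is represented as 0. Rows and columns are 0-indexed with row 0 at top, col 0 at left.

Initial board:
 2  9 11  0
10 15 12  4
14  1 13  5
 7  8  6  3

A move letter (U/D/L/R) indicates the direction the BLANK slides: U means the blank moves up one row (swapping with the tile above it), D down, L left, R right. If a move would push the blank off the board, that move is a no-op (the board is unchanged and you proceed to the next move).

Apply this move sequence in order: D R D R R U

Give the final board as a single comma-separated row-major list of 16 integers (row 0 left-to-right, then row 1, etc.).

Answer: 2, 9, 11, 4, 10, 15, 12, 0, 14, 1, 13, 5, 7, 8, 6, 3

Derivation:
After move 1 (D):
 2  9 11  4
10 15 12  0
14  1 13  5
 7  8  6  3

After move 2 (R):
 2  9 11  4
10 15 12  0
14  1 13  5
 7  8  6  3

After move 3 (D):
 2  9 11  4
10 15 12  5
14  1 13  0
 7  8  6  3

After move 4 (R):
 2  9 11  4
10 15 12  5
14  1 13  0
 7  8  6  3

After move 5 (R):
 2  9 11  4
10 15 12  5
14  1 13  0
 7  8  6  3

After move 6 (U):
 2  9 11  4
10 15 12  0
14  1 13  5
 7  8  6  3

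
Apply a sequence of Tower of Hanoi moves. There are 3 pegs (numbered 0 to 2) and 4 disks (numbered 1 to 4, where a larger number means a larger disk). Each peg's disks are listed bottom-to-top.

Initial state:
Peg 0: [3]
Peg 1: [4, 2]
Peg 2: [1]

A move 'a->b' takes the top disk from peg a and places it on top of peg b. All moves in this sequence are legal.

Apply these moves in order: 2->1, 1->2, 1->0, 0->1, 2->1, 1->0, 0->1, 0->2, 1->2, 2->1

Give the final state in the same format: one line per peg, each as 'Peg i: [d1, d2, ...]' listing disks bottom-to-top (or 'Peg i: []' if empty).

After move 1 (2->1):
Peg 0: [3]
Peg 1: [4, 2, 1]
Peg 2: []

After move 2 (1->2):
Peg 0: [3]
Peg 1: [4, 2]
Peg 2: [1]

After move 3 (1->0):
Peg 0: [3, 2]
Peg 1: [4]
Peg 2: [1]

After move 4 (0->1):
Peg 0: [3]
Peg 1: [4, 2]
Peg 2: [1]

After move 5 (2->1):
Peg 0: [3]
Peg 1: [4, 2, 1]
Peg 2: []

After move 6 (1->0):
Peg 0: [3, 1]
Peg 1: [4, 2]
Peg 2: []

After move 7 (0->1):
Peg 0: [3]
Peg 1: [4, 2, 1]
Peg 2: []

After move 8 (0->2):
Peg 0: []
Peg 1: [4, 2, 1]
Peg 2: [3]

After move 9 (1->2):
Peg 0: []
Peg 1: [4, 2]
Peg 2: [3, 1]

After move 10 (2->1):
Peg 0: []
Peg 1: [4, 2, 1]
Peg 2: [3]

Answer: Peg 0: []
Peg 1: [4, 2, 1]
Peg 2: [3]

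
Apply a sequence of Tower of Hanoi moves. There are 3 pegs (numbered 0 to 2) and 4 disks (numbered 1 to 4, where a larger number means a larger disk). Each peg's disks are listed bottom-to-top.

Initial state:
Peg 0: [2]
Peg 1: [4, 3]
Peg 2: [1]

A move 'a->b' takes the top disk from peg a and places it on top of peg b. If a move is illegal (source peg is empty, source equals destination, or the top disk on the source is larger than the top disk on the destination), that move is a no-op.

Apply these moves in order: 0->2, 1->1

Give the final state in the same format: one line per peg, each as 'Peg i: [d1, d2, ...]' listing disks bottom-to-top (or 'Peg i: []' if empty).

After move 1 (0->2):
Peg 0: [2]
Peg 1: [4, 3]
Peg 2: [1]

After move 2 (1->1):
Peg 0: [2]
Peg 1: [4, 3]
Peg 2: [1]

Answer: Peg 0: [2]
Peg 1: [4, 3]
Peg 2: [1]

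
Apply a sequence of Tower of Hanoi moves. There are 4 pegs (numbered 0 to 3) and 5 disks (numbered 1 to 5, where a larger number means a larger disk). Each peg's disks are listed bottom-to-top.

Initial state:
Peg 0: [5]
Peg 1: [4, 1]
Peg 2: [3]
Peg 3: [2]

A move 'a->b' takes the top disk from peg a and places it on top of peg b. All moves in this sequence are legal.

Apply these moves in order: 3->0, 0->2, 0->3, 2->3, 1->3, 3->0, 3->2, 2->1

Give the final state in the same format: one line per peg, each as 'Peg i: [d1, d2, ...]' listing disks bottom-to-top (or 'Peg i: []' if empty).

Answer: Peg 0: [1]
Peg 1: [4, 2]
Peg 2: [3]
Peg 3: [5]

Derivation:
After move 1 (3->0):
Peg 0: [5, 2]
Peg 1: [4, 1]
Peg 2: [3]
Peg 3: []

After move 2 (0->2):
Peg 0: [5]
Peg 1: [4, 1]
Peg 2: [3, 2]
Peg 3: []

After move 3 (0->3):
Peg 0: []
Peg 1: [4, 1]
Peg 2: [3, 2]
Peg 3: [5]

After move 4 (2->3):
Peg 0: []
Peg 1: [4, 1]
Peg 2: [3]
Peg 3: [5, 2]

After move 5 (1->3):
Peg 0: []
Peg 1: [4]
Peg 2: [3]
Peg 3: [5, 2, 1]

After move 6 (3->0):
Peg 0: [1]
Peg 1: [4]
Peg 2: [3]
Peg 3: [5, 2]

After move 7 (3->2):
Peg 0: [1]
Peg 1: [4]
Peg 2: [3, 2]
Peg 3: [5]

After move 8 (2->1):
Peg 0: [1]
Peg 1: [4, 2]
Peg 2: [3]
Peg 3: [5]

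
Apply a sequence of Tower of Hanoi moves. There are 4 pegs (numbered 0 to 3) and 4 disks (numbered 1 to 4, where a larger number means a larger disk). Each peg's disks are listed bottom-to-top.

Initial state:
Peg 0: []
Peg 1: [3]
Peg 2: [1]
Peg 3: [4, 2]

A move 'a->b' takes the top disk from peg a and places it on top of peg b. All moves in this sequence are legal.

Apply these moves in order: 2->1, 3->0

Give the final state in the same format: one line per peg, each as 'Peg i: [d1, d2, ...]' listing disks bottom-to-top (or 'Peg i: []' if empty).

After move 1 (2->1):
Peg 0: []
Peg 1: [3, 1]
Peg 2: []
Peg 3: [4, 2]

After move 2 (3->0):
Peg 0: [2]
Peg 1: [3, 1]
Peg 2: []
Peg 3: [4]

Answer: Peg 0: [2]
Peg 1: [3, 1]
Peg 2: []
Peg 3: [4]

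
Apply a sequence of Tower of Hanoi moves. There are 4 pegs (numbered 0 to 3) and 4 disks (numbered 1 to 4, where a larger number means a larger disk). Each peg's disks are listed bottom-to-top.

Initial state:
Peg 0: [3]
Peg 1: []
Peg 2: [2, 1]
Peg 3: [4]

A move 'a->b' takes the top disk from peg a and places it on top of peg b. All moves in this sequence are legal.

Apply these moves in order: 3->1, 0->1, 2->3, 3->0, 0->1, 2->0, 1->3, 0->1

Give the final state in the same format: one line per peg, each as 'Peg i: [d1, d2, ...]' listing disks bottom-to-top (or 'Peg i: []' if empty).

After move 1 (3->1):
Peg 0: [3]
Peg 1: [4]
Peg 2: [2, 1]
Peg 3: []

After move 2 (0->1):
Peg 0: []
Peg 1: [4, 3]
Peg 2: [2, 1]
Peg 3: []

After move 3 (2->3):
Peg 0: []
Peg 1: [4, 3]
Peg 2: [2]
Peg 3: [1]

After move 4 (3->0):
Peg 0: [1]
Peg 1: [4, 3]
Peg 2: [2]
Peg 3: []

After move 5 (0->1):
Peg 0: []
Peg 1: [4, 3, 1]
Peg 2: [2]
Peg 3: []

After move 6 (2->0):
Peg 0: [2]
Peg 1: [4, 3, 1]
Peg 2: []
Peg 3: []

After move 7 (1->3):
Peg 0: [2]
Peg 1: [4, 3]
Peg 2: []
Peg 3: [1]

After move 8 (0->1):
Peg 0: []
Peg 1: [4, 3, 2]
Peg 2: []
Peg 3: [1]

Answer: Peg 0: []
Peg 1: [4, 3, 2]
Peg 2: []
Peg 3: [1]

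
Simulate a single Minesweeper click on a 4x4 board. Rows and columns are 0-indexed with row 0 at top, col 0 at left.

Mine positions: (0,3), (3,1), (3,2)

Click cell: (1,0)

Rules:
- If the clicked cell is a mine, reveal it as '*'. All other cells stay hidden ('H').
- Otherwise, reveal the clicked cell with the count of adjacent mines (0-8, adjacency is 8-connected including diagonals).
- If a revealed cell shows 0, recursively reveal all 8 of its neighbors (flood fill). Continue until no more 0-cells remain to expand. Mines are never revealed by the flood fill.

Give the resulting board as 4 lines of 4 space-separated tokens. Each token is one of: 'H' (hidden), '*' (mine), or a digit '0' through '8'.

0 0 1 H
0 0 1 H
1 2 2 H
H H H H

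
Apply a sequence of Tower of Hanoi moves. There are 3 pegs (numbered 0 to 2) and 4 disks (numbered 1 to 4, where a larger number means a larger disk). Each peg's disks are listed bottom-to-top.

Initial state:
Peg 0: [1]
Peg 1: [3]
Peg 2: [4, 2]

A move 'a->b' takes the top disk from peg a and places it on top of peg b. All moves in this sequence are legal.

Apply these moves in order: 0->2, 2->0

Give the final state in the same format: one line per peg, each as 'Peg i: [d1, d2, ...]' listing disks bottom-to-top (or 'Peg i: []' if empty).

Answer: Peg 0: [1]
Peg 1: [3]
Peg 2: [4, 2]

Derivation:
After move 1 (0->2):
Peg 0: []
Peg 1: [3]
Peg 2: [4, 2, 1]

After move 2 (2->0):
Peg 0: [1]
Peg 1: [3]
Peg 2: [4, 2]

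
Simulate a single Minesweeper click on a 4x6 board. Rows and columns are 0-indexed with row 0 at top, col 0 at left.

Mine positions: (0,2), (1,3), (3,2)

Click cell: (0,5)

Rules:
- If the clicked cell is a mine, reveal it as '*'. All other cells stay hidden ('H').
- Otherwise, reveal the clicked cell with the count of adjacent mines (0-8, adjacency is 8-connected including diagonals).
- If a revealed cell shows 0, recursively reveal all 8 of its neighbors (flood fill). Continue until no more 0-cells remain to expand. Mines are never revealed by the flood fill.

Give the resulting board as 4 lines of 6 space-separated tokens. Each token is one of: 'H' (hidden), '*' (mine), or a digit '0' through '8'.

H H H H 1 0
H H H H 1 0
H H H 2 1 0
H H H 1 0 0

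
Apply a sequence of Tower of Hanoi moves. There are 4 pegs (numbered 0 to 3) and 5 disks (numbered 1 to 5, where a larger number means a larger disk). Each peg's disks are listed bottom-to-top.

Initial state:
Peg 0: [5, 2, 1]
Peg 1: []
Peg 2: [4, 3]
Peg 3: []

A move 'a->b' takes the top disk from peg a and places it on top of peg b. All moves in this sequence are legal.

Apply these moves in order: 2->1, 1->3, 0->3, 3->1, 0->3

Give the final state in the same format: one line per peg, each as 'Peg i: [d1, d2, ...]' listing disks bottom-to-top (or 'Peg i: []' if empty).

After move 1 (2->1):
Peg 0: [5, 2, 1]
Peg 1: [3]
Peg 2: [4]
Peg 3: []

After move 2 (1->3):
Peg 0: [5, 2, 1]
Peg 1: []
Peg 2: [4]
Peg 3: [3]

After move 3 (0->3):
Peg 0: [5, 2]
Peg 1: []
Peg 2: [4]
Peg 3: [3, 1]

After move 4 (3->1):
Peg 0: [5, 2]
Peg 1: [1]
Peg 2: [4]
Peg 3: [3]

After move 5 (0->3):
Peg 0: [5]
Peg 1: [1]
Peg 2: [4]
Peg 3: [3, 2]

Answer: Peg 0: [5]
Peg 1: [1]
Peg 2: [4]
Peg 3: [3, 2]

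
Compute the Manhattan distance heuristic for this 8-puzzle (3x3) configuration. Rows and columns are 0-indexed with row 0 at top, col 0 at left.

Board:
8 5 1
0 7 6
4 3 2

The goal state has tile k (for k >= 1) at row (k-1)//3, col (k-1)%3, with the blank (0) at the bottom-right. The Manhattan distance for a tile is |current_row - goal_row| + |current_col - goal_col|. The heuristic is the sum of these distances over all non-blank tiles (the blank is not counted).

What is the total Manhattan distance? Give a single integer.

Tile 8: (0,0)->(2,1) = 3
Tile 5: (0,1)->(1,1) = 1
Tile 1: (0,2)->(0,0) = 2
Tile 7: (1,1)->(2,0) = 2
Tile 6: (1,2)->(1,2) = 0
Tile 4: (2,0)->(1,0) = 1
Tile 3: (2,1)->(0,2) = 3
Tile 2: (2,2)->(0,1) = 3
Sum: 3 + 1 + 2 + 2 + 0 + 1 + 3 + 3 = 15

Answer: 15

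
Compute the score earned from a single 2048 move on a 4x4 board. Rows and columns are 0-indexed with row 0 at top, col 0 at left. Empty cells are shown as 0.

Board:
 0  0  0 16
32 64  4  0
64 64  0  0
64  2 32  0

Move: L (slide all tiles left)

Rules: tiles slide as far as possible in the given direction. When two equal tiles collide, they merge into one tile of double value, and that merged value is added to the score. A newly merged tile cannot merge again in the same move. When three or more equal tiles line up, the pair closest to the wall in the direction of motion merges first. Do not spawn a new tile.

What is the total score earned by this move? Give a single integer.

Slide left:
row 0: [0, 0, 0, 16] -> [16, 0, 0, 0]  score +0 (running 0)
row 1: [32, 64, 4, 0] -> [32, 64, 4, 0]  score +0 (running 0)
row 2: [64, 64, 0, 0] -> [128, 0, 0, 0]  score +128 (running 128)
row 3: [64, 2, 32, 0] -> [64, 2, 32, 0]  score +0 (running 128)
Board after move:
 16   0   0   0
 32  64   4   0
128   0   0   0
 64   2  32   0

Answer: 128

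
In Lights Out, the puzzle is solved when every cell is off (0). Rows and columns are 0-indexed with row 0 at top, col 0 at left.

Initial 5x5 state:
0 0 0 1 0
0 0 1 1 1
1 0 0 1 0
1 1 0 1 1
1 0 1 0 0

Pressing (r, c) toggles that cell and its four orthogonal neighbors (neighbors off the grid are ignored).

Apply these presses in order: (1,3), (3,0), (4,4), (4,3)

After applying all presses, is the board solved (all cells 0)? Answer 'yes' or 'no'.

After press 1 at (1,3):
0 0 0 0 0
0 0 0 0 0
1 0 0 0 0
1 1 0 1 1
1 0 1 0 0

After press 2 at (3,0):
0 0 0 0 0
0 0 0 0 0
0 0 0 0 0
0 0 0 1 1
0 0 1 0 0

After press 3 at (4,4):
0 0 0 0 0
0 0 0 0 0
0 0 0 0 0
0 0 0 1 0
0 0 1 1 1

After press 4 at (4,3):
0 0 0 0 0
0 0 0 0 0
0 0 0 0 0
0 0 0 0 0
0 0 0 0 0

Lights still on: 0

Answer: yes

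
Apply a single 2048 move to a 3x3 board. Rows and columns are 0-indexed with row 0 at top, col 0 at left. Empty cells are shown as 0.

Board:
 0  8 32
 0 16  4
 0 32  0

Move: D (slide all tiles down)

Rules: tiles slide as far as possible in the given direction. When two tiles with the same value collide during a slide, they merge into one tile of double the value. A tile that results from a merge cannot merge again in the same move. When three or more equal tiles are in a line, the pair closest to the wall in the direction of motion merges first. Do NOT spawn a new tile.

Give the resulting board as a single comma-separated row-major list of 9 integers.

Answer: 0, 8, 0, 0, 16, 32, 0, 32, 4

Derivation:
Slide down:
col 0: [0, 0, 0] -> [0, 0, 0]
col 1: [8, 16, 32] -> [8, 16, 32]
col 2: [32, 4, 0] -> [0, 32, 4]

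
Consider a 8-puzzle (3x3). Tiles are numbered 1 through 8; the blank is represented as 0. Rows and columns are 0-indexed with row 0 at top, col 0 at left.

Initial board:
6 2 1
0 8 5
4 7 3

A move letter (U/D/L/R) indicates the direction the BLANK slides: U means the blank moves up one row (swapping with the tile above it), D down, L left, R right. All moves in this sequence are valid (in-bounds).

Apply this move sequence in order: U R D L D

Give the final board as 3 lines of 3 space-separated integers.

Answer: 2 8 1
4 6 5
0 7 3

Derivation:
After move 1 (U):
0 2 1
6 8 5
4 7 3

After move 2 (R):
2 0 1
6 8 5
4 7 3

After move 3 (D):
2 8 1
6 0 5
4 7 3

After move 4 (L):
2 8 1
0 6 5
4 7 3

After move 5 (D):
2 8 1
4 6 5
0 7 3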